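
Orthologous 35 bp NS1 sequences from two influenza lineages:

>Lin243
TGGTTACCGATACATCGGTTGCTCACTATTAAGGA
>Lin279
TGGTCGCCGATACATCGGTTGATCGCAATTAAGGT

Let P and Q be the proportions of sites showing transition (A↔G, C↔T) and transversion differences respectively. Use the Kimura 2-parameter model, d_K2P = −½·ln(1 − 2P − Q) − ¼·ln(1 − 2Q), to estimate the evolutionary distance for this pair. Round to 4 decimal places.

0.1956

The sequences differ at positions 5 (T/C, transition), 6 (A/G, transition), 22 (C/A, transversion), 25 (A/G, transition), 27 (T/A, transversion), 35 (A/T, transversion).
Of the 6 differences, 3 transitions and 3 transversions over 35 sites: P = 3/35 = 0.085714, Q = 3/35 = 0.085714.
d = −0.5·ln(0.742858) − 0.25·ln(0.828572) = −0.5·(-0.297250) − 0.25·(-0.188052) = 0.1956.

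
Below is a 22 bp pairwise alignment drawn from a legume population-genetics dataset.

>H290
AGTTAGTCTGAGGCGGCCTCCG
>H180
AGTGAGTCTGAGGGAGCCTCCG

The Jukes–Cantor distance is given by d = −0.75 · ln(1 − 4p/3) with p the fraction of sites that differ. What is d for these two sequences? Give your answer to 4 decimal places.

0.1505

The sequences differ at positions 4 (T/G), 14 (C/G), 15 (G/A).
p = 3/22 = 0.136364.
d = −0.75 · ln(1 − (4/3)·0.136364) = −0.75 · ln(0.818181) = −0.75 · (-0.200672) = 0.1505.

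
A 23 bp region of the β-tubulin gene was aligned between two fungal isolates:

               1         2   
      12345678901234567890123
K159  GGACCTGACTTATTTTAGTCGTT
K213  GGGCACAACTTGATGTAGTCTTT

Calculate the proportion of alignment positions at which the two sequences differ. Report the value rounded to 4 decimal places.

Differing sites — 3:A/G; 5:C/A; 6:T/C; 7:G/A; 12:A/G; 13:T/A; 15:T/G; 21:G/T.
There are 8 differences over 23 sites, so p = 8/23 = 0.3478.

0.3478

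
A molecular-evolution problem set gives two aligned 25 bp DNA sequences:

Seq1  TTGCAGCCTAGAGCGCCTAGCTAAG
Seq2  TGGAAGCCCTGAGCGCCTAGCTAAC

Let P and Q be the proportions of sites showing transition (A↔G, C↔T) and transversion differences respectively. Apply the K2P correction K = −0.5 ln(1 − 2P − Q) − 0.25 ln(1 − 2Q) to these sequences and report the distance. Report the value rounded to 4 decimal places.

Mismatches occur at site 2 (T/G, transversion), site 4 (C/A, transversion), site 9 (T/C, transition), site 10 (A/T, transversion), site 25 (G/C, transversion).
Of the 5 differences, 1 transition and 4 transversions over 25 sites: P = 1/25 = 0.040000, Q = 4/25 = 0.160000.
d = −0.5·ln(0.760000) − 0.25·ln(0.680000) = −0.5·(-0.274437) − 0.25·(-0.385662) = 0.2336.

0.2336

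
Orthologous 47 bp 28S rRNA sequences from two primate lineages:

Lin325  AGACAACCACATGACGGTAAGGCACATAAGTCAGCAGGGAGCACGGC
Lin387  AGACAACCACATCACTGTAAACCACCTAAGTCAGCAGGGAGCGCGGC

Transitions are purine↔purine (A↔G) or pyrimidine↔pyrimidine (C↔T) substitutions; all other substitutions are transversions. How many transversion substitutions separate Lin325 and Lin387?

4

The sequences differ at positions 13 (G/C, transversion), 16 (G/T, transversion), 21 (G/A, transition), 22 (G/C, transversion), 26 (A/C, transversion), 43 (A/G, transition).
Of the 6 differences, 2 transitions and 4 transversions, so the answer is 4.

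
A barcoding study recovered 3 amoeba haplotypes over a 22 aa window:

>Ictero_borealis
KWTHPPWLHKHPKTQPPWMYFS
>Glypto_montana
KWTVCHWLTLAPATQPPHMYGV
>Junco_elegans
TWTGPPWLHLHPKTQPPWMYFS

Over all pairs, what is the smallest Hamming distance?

3

Pairwise Hamming distances:
  Ictero_borealis vs Glypto_montana: 10
  Ictero_borealis vs Junco_elegans: 3
  Glypto_montana vs Junco_elegans: 10
The smallest is 3, between Ictero_borealis and Junco_elegans.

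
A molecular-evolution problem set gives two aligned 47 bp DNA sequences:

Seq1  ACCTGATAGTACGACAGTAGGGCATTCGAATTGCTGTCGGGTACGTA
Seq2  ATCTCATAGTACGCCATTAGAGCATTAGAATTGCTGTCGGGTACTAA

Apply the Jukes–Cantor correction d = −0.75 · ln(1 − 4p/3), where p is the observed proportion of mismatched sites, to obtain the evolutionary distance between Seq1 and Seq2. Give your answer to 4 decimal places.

The sequences differ at positions 2 (C/T), 5 (G/C), 14 (A/C), 17 (G/T), 21 (G/A), 27 (C/A), 45 (G/T), 46 (T/A).
p = 8/47 = 0.170213.
d = −0.75 · ln(1 − (4/3)·0.170213) = −0.75 · ln(0.773049) = −0.75 · (-0.257413) = 0.1931.

0.1931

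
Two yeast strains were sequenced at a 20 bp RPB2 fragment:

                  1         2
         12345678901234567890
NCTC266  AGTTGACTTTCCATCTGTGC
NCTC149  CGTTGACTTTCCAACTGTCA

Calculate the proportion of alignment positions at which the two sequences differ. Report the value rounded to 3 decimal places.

0.200

Mismatches occur at site 1 (A↔C), site 14 (T↔A), site 19 (G↔C), site 20 (C↔A).
There are 4 differences over 20 sites, so p = 4/20 = 0.200.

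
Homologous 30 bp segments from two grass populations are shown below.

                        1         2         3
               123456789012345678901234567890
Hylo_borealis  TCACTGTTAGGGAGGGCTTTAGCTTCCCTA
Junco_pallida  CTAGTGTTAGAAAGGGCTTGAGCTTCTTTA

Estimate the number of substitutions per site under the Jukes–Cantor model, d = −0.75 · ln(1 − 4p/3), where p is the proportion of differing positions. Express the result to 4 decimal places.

0.3295

Differing sites — 1:T/C; 2:C/T; 4:C/G; 11:G/A; 12:G/A; 20:T/G; 27:C/T; 28:C/T.
p = 8/30 = 0.266667.
d = −0.75 · ln(1 − (4/3)·0.266667) = −0.75 · ln(0.644444) = −0.75 · (-0.439367) = 0.3295.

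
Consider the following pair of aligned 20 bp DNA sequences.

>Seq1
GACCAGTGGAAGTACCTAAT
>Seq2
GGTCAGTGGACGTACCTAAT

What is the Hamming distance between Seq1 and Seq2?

Differing sites — 2:A/G; 3:C/T; 11:A/C.
That gives 3 mismatches out of 20 aligned sites, so the Hamming distance is 3.

3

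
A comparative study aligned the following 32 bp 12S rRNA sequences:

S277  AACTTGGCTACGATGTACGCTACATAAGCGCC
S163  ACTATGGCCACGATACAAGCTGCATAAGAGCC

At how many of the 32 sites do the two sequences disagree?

Differing sites — 2:A/C; 3:C/T; 4:T/A; 9:T/C; 15:G/A; 16:T/C; 18:C/A; 22:A/G; 29:C/A.
That gives 9 mismatches out of 32 aligned sites, so the Hamming distance is 9.

9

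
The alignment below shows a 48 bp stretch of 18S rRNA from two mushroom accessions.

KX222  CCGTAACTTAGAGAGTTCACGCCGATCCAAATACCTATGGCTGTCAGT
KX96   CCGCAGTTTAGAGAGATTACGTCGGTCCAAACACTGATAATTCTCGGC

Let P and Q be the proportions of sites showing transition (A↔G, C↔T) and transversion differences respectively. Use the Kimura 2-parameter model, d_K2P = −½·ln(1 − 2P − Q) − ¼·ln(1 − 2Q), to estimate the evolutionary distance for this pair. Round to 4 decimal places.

0.4968

The sequences differ at positions 4 (T/C, transition), 6 (A/G, transition), 7 (C/T, transition), 16 (T/A, transversion), 18 (C/T, transition), 22 (C/T, transition), 25 (A/G, transition), 32 (T/C, transition), 35 (C/T, transition), 36 (T/G, transversion), 39 (G/A, transition), 40 (G/A, transition), 41 (C/T, transition), 43 (G/C, transversion), 46 (A/G, transition), 48 (T/C, transition).
Of the 16 differences, 13 transitions and 3 transversions over 48 sites: P = 13/48 = 0.270833, Q = 3/48 = 0.062500.
d = −0.5·ln(0.395834) − 0.25·ln(0.875000) = −0.5·(-0.926760) − 0.25·(-0.133531) = 0.4968.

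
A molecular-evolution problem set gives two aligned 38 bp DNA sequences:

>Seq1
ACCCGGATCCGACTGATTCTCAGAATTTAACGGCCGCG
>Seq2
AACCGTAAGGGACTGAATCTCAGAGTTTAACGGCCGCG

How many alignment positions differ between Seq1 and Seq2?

7

Mismatches occur at site 2 (C→A), site 6 (G→T), site 8 (T→A), site 9 (C→G), site 10 (C→G), site 17 (T→A), site 25 (A→G).
That gives 7 mismatches out of 38 aligned sites, so the Hamming distance is 7.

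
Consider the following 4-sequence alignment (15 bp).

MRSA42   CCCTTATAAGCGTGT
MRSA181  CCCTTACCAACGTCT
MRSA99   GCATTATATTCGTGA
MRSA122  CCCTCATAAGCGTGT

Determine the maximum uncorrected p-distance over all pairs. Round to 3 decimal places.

0.533

Pairwise Hamming distances:
  MRSA42 vs MRSA181: 4
  MRSA42 vs MRSA99: 5
  MRSA42 vs MRSA122: 1
  MRSA181 vs MRSA99: 8
  MRSA181 vs MRSA122: 5
  MRSA99 vs MRSA122: 6
The largest is 8 mismatches, between MRSA181 and MRSA99; p = 8/15 = 0.533.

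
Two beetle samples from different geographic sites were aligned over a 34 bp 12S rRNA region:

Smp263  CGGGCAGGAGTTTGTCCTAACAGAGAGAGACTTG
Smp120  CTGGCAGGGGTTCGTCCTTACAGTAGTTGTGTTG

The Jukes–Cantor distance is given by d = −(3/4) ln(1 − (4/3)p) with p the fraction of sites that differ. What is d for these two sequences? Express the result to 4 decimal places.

Differing sites — 2:G/T; 9:A/G; 13:T/C; 19:A/T; 24:A/T; 25:G/A; 26:A/G; 27:G/T; 28:A/T; 30:A/T; 31:C/G.
p = 11/34 = 0.323529.
d = −0.75 · ln(1 − (4/3)·0.323529) = −0.75 · ln(0.568628) = −0.75 · (-0.564529) = 0.4234.

0.4234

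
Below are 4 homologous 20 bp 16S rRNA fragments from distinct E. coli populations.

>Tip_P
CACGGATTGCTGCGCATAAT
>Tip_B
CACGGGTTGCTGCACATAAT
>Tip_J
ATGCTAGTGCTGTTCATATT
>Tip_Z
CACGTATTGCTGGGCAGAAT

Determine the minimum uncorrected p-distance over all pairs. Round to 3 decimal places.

Pairwise Hamming distances:
  Tip_P vs Tip_B: 2
  Tip_P vs Tip_J: 9
  Tip_P vs Tip_Z: 3
  Tip_B vs Tip_J: 10
  Tip_B vs Tip_Z: 5
  Tip_J vs Tip_Z: 9
The smallest is 2 mismatches, between Tip_P and Tip_B; p = 2/20 = 0.100.

0.100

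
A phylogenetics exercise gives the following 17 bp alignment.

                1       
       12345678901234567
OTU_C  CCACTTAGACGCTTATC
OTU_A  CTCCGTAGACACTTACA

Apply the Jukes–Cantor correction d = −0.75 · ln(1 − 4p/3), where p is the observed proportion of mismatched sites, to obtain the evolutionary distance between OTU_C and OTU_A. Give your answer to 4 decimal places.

Differing sites — 2:C/T; 3:A/C; 5:T/G; 11:G/A; 16:T/C; 17:C/A.
p = 6/17 = 0.352941.
d = −0.75 · ln(1 − (4/3)·0.352941) = −0.75 · ln(0.529412) = −0.75 · (-0.635988) = 0.4770.

0.4770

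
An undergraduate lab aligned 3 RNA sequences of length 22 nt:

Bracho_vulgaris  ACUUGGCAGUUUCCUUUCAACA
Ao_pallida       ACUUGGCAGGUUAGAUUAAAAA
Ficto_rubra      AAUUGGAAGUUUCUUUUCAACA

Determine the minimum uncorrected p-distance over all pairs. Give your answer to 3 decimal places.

Pairwise Hamming distances:
  Bracho_vulgaris vs Ao_pallida: 6
  Bracho_vulgaris vs Ficto_rubra: 3
  Ao_pallida vs Ficto_rubra: 8
The smallest is 3 mismatches, between Bracho_vulgaris and Ficto_rubra; p = 3/22 = 0.136.

0.136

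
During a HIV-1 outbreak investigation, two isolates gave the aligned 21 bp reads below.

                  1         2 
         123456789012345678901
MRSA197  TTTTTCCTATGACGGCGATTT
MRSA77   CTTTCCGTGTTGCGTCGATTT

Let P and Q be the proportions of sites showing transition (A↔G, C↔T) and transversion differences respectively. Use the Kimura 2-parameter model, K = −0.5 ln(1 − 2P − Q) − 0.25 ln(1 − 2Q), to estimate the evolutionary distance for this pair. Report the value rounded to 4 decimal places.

Mismatches occur at site 1 (T→C, transition), site 5 (T→C, transition), site 7 (C→G, transversion), site 9 (A→G, transition), site 11 (G→T, transversion), site 12 (A→G, transition), site 15 (G→T, transversion).
Of the 7 differences, 4 transitions and 3 transversions over 21 sites: P = 4/21 = 0.190476, Q = 3/21 = 0.142857.
d = −0.5·ln(0.476191) − 0.25·ln(0.714286) = −0.5·(-0.741936) − 0.25·(-0.336472) = 0.4551.

0.4551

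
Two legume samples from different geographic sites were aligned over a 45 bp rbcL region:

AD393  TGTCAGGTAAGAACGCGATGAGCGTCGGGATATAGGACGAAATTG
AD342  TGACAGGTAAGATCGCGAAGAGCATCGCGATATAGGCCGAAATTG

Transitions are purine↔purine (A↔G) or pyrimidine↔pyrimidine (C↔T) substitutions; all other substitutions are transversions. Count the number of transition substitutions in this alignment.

1

Differing sites — 3:T/A (Tv); 13:A/T (Tv); 19:T/A (Tv); 24:G/A (Ti); 28:G/C (Tv); 37:A/C (Tv).
Of the 6 differences, 1 transition and 5 transversions, so the answer is 1.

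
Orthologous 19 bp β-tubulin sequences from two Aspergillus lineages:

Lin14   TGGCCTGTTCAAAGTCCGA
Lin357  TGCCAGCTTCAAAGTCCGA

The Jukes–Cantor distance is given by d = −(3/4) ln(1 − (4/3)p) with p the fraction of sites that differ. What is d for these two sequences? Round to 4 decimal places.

0.2471

Differing sites — 3:G/C; 5:C/A; 6:T/G; 7:G/C.
p = 4/19 = 0.210526.
d = −0.75 · ln(1 − (4/3)·0.210526) = −0.75 · ln(0.719299) = −0.75 · (-0.329478) = 0.2471.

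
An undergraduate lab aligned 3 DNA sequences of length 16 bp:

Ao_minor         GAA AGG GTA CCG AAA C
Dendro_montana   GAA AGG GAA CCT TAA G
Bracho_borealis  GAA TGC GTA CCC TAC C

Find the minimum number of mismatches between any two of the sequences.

4

Pairwise Hamming distances:
  Ao_minor vs Dendro_montana: 4
  Ao_minor vs Bracho_borealis: 5
  Dendro_montana vs Bracho_borealis: 6
The smallest is 4, between Ao_minor and Dendro_montana.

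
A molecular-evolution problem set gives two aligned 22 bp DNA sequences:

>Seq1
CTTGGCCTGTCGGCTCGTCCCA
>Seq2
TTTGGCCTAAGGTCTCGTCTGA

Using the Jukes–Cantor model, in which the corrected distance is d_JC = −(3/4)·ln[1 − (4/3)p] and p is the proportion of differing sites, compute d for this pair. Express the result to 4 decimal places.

0.4141

Mismatches occur at site 1 (C↔T), site 9 (G↔A), site 10 (T↔A), site 11 (C↔G), site 13 (G↔T), site 20 (C↔T), site 21 (C↔G).
p = 7/22 = 0.318182.
d = −0.75 · ln(1 − (4/3)·0.318182) = −0.75 · ln(0.575757) = −0.75 · (-0.552070) = 0.4141.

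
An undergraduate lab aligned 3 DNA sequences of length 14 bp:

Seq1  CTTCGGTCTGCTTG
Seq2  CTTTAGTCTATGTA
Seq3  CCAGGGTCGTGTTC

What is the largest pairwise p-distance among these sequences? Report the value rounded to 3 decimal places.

Pairwise Hamming distances:
  Seq1 vs Seq2: 6
  Seq1 vs Seq3: 7
  Seq2 vs Seq3: 9
The largest is 9 mismatches, between Seq2 and Seq3; p = 9/14 = 0.643.

0.643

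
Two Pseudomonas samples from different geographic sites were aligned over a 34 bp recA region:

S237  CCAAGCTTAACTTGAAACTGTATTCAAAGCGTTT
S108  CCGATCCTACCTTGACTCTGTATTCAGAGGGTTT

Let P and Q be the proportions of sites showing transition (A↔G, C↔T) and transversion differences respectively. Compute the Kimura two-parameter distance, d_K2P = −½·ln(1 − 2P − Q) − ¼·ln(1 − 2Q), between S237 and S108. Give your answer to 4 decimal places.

The sequences differ at positions 3 (A/G, transition), 5 (G/T, transversion), 7 (T/C, transition), 10 (A/C, transversion), 16 (A/C, transversion), 17 (A/T, transversion), 27 (A/G, transition), 30 (C/G, transversion).
Of the 8 differences, 3 transitions and 5 transversions over 34 sites: P = 3/34 = 0.088235, Q = 5/34 = 0.147059.
d = −0.5·ln(0.676471) − 0.25·ln(0.705882) = −0.5·(-0.390866) − 0.25·(-0.348307) = 0.2825.

0.2825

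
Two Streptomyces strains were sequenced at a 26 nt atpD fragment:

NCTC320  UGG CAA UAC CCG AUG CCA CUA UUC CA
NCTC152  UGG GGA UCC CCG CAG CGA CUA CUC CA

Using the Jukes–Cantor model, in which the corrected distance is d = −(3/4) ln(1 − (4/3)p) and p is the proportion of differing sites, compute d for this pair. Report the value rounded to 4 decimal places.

Mismatches occur at site 4 (C/G), site 5 (A/G), site 8 (A/C), site 13 (A/C), site 14 (U/A), site 17 (C/G), site 22 (U/C).
p = 7/26 = 0.269231.
d = −0.75 · ln(1 − (4/3)·0.269231) = −0.75 · ln(0.641025) = −0.75 · (-0.444687) = 0.3335.

0.3335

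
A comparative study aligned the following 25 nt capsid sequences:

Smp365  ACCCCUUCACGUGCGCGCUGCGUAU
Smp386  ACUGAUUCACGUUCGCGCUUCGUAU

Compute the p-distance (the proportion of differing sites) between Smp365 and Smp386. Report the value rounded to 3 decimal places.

0.200

Mismatches occur at site 3 (C↔U), site 4 (C↔G), site 5 (C↔A), site 13 (G↔U), site 20 (G↔U).
There are 5 differences over 25 sites, so p = 5/25 = 0.200.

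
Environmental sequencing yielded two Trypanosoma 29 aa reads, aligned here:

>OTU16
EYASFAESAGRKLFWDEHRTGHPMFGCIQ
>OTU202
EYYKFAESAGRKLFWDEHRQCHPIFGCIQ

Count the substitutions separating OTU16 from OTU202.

5

The sequences differ at positions 3 (A/Y), 4 (S/K), 20 (T/Q), 21 (G/C), 24 (M/I).
That gives 5 mismatches out of 29 aligned sites, so the Hamming distance is 5.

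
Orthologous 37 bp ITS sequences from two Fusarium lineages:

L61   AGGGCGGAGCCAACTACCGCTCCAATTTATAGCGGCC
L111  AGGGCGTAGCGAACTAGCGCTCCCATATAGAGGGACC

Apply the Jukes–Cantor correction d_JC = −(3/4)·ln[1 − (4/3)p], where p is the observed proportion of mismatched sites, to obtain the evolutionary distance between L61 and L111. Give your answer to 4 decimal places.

Differing sites — 7:G/T; 11:C/G; 17:C/G; 24:A/C; 27:T/A; 30:T/G; 33:C/G; 35:G/A.
p = 8/37 = 0.216216.
d = −0.75 · ln(1 − (4/3)·0.216216) = −0.75 · ln(0.711712) = −0.75 · (-0.340082) = 0.2551.

0.2551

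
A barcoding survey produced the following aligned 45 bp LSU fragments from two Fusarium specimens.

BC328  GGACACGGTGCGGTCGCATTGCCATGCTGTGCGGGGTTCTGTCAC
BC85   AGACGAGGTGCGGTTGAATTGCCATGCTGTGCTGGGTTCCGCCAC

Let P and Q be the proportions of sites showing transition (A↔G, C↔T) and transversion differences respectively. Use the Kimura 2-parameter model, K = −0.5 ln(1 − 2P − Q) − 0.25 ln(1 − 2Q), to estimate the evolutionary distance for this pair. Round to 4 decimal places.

0.2062

Differing sites — 1:G/A (Ti); 5:A/G (Ti); 6:C/A (Tv); 15:C/T (Ti); 17:C/A (Tv); 33:G/T (Tv); 40:T/C (Ti); 42:T/C (Ti).
Of the 8 differences, 5 transitions and 3 transversions over 45 sites: P = 5/45 = 0.111111, Q = 3/45 = 0.066667.
d = −0.5·ln(0.711111) − 0.25·ln(0.866666) = −0.5·(-0.340927) − 0.25·(-0.143102) = 0.2062.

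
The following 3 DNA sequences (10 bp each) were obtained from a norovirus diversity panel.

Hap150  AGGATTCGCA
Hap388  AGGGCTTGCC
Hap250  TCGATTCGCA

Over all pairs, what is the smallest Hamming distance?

Pairwise Hamming distances:
  Hap150 vs Hap388: 4
  Hap150 vs Hap250: 2
  Hap388 vs Hap250: 6
The smallest is 2, between Hap150 and Hap250.

2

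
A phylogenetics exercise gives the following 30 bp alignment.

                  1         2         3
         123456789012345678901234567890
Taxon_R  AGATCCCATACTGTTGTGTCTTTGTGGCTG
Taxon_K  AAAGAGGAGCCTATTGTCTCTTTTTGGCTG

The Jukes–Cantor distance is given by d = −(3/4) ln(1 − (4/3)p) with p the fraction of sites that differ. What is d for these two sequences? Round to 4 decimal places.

Mismatches occur at site 2 (G→A), site 4 (T→G), site 5 (C→A), site 6 (C→G), site 7 (C→G), site 9 (T→G), site 10 (A→C), site 13 (G→A), site 18 (G→C), site 24 (G→T).
p = 10/30 = 0.333333.
d = −0.75 · ln(1 − (4/3)·0.333333) = −0.75 · ln(0.555556) = −0.75 · (-0.587786) = 0.4408.

0.4408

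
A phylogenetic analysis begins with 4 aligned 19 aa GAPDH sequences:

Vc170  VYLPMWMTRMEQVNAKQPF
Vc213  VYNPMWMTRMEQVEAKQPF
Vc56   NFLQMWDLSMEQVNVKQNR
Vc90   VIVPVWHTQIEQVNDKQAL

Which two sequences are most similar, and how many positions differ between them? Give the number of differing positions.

2

Pairwise Hamming distances:
  Vc170 vs Vc213: 2
  Vc170 vs Vc56: 9
  Vc170 vs Vc90: 9
  Vc213 vs Vc56: 11
  Vc213 vs Vc90: 10
  Vc56 vs Vc90: 12
The smallest is 2, between Vc170 and Vc213.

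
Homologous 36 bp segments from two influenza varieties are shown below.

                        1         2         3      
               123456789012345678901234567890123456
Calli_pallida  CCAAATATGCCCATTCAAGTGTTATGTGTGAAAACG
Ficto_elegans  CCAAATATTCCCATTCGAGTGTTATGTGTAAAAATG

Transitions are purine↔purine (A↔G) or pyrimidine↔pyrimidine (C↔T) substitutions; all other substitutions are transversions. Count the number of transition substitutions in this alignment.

3

Mismatches occur at site 9 (G→T, transversion), site 17 (A→G, transition), site 30 (G→A, transition), site 35 (C→T, transition).
Of the 4 differences, 3 transitions and 1 transversion, so the answer is 3.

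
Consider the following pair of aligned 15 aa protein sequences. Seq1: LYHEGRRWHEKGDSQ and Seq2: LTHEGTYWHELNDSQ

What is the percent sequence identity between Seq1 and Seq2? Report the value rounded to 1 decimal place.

66.7%

The sequences differ at positions 2 (Y/T), 6 (R/T), 7 (R/Y), 11 (K/L), 12 (G/N).
10 of the 15 sites match, so the percent identity is 10/15 × 100 = 66.7%.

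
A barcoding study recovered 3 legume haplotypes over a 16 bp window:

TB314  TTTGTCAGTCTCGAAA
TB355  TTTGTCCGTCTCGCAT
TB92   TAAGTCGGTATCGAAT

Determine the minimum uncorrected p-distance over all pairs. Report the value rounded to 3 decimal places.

Pairwise Hamming distances:
  TB314 vs TB355: 3
  TB314 vs TB92: 5
  TB355 vs TB92: 5
The smallest is 3 mismatches, between TB314 and TB355; p = 3/16 = 0.188.

0.188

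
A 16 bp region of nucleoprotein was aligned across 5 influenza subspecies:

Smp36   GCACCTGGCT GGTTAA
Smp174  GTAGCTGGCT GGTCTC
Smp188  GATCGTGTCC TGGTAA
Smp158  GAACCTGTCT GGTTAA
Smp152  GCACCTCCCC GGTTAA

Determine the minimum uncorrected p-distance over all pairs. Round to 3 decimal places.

0.125

Pairwise Hamming distances:
  Smp36 vs Smp174: 5
  Smp36 vs Smp188: 7
  Smp36 vs Smp158: 2
  Smp36 vs Smp152: 3
  Smp174 vs Smp188: 11
  Smp174 vs Smp158: 6
  Smp174 vs Smp152: 8
  Smp188 vs Smp158: 5
  Smp188 vs Smp152: 7
  Smp158 vs Smp152: 4
The smallest is 2 mismatches, between Smp36 and Smp158; p = 2/16 = 0.125.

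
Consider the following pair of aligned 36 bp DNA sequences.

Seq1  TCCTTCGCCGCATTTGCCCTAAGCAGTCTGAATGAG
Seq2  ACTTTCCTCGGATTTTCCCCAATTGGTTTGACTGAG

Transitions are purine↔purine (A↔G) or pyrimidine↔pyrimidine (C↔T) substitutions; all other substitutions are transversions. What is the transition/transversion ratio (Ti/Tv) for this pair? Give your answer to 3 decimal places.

1.000

Mismatches occur at site 1 (T/A, transversion), site 3 (C/T, transition), site 7 (G/C, transversion), site 8 (C/T, transition), site 11 (C/G, transversion), site 16 (G/T, transversion), site 20 (T/C, transition), site 23 (G/T, transversion), site 24 (C/T, transition), site 25 (A/G, transition), site 28 (C/T, transition), site 32 (A/C, transversion).
Of the 12 differences, 6 transitions and 6 transversions, so Ti/Tv = 6/6 = 1.000.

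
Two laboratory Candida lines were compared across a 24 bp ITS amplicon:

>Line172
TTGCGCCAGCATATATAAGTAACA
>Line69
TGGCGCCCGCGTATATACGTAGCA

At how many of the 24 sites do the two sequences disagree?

5

Mismatches occur at site 2 (T→G), site 8 (A→C), site 11 (A→G), site 18 (A→C), site 22 (A→G).
That gives 5 mismatches out of 24 aligned sites, so the Hamming distance is 5.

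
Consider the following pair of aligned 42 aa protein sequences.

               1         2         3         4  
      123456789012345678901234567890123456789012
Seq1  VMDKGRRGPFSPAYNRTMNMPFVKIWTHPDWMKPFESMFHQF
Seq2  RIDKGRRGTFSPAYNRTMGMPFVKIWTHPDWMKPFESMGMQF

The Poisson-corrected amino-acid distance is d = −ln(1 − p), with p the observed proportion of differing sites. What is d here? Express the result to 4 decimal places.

0.1542

Mismatches occur at site 1 (V/R), site 2 (M/I), site 9 (P/T), site 19 (N/G), site 39 (F/G), site 40 (H/M).
p = 6/42 = 0.142857.
d = −ln(1 − 0.142857) = −ln(0.857143) = 0.1542.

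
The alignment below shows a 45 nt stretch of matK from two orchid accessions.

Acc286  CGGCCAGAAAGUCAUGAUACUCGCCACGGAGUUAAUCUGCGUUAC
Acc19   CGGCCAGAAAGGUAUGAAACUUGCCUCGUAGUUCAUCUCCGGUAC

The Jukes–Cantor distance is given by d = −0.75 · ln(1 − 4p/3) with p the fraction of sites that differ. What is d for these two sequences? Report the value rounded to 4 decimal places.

0.2326

The sequences differ at positions 12 (U/G), 13 (C/U), 18 (U/A), 22 (C/U), 26 (A/U), 29 (G/U), 34 (A/C), 39 (G/C), 42 (U/G).
p = 9/45 = 0.200000.
d = −0.75 · ln(1 − (4/3)·0.200000) = −0.75 · ln(0.733333) = −0.75 · (-0.310155) = 0.2326.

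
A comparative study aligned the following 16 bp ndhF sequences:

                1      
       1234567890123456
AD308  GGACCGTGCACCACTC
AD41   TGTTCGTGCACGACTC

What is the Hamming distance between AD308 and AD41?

4

The sequences differ at positions 1 (G/T), 3 (A/T), 4 (C/T), 12 (C/G).
That gives 4 mismatches out of 16 aligned sites, so the Hamming distance is 4.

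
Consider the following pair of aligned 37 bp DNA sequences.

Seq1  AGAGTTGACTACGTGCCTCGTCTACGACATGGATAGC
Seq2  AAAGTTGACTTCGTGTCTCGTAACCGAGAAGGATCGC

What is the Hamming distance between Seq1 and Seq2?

9

Mismatches occur at site 2 (G/A), site 11 (A/T), site 16 (C/T), site 22 (C/A), site 23 (T/A), site 24 (A/C), site 28 (C/G), site 30 (T/A), site 35 (A/C).
That gives 9 mismatches out of 37 aligned sites, so the Hamming distance is 9.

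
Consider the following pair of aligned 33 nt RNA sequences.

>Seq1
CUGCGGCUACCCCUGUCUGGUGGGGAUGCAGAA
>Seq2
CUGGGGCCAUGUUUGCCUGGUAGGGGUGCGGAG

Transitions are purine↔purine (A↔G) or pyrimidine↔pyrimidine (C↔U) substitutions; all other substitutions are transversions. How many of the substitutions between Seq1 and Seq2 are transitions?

Differing sites — 4:C/G (Tv); 8:U/C (Ti); 10:C/U (Ti); 11:C/G (Tv); 12:C/U (Ti); 13:C/U (Ti); 16:U/C (Ti); 22:G/A (Ti); 26:A/G (Ti); 30:A/G (Ti); 33:A/G (Ti).
Of the 11 differences, 9 transitions and 2 transversions, so the answer is 9.

9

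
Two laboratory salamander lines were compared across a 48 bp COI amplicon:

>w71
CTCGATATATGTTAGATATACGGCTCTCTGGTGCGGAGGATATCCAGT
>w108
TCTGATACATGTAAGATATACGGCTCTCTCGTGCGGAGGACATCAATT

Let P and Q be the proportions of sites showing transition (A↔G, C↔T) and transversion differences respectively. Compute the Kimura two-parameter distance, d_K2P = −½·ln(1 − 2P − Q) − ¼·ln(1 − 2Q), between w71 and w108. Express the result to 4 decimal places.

0.2180

Mismatches occur at site 1 (C↔T, transition), site 2 (T↔C, transition), site 3 (C↔T, transition), site 8 (T↔C, transition), site 13 (T↔A, transversion), site 30 (G↔C, transversion), site 41 (T↔C, transition), site 45 (C↔A, transversion), site 47 (G↔T, transversion).
Of the 9 differences, 5 transitions and 4 transversions over 48 sites: P = 5/48 = 0.104167, Q = 4/48 = 0.083333.
d = −0.5·ln(0.708333) − 0.25·ln(0.833334) = −0.5·(-0.344841) − 0.25·(-0.182321) = 0.2180.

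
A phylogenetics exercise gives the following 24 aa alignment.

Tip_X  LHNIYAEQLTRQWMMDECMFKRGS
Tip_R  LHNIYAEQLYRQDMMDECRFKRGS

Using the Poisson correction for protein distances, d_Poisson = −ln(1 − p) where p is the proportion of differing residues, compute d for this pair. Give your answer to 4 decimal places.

Differing sites — 10:T/Y; 13:W/D; 19:M/R.
p = 3/24 = 0.125000.
d = −ln(1 − 0.125000) = −ln(0.875000) = 0.1335.

0.1335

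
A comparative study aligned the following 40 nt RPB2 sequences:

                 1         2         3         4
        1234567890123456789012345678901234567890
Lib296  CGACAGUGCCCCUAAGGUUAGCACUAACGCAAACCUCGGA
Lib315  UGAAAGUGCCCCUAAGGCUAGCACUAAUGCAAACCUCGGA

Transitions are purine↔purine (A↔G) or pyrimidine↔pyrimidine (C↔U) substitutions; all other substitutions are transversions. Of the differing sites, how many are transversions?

Mismatches occur at site 1 (C↔U, transition), site 4 (C↔A, transversion), site 18 (U↔C, transition), site 28 (C↔U, transition).
Of the 4 differences, 3 transitions and 1 transversion, so the answer is 1.

1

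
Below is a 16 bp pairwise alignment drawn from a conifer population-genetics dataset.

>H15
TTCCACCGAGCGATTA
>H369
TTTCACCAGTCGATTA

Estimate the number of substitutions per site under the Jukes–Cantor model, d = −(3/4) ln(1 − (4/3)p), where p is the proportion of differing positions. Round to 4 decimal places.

Differing sites — 3:C/T; 8:G/A; 9:A/G; 10:G/T.
p = 4/16 = 0.250000.
d = −0.75 · ln(1 − (4/3)·0.250000) = −0.75 · ln(0.666667) = −0.75 · (-0.405465) = 0.3041.

0.3041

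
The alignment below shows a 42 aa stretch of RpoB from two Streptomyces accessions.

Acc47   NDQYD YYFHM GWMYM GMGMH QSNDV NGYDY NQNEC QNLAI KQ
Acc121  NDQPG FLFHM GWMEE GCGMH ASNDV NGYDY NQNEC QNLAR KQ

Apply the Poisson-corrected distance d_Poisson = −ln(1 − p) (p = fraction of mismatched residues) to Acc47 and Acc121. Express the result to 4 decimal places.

The sequences differ at positions 4 (Y/P), 5 (D/G), 6 (Y/F), 7 (Y/L), 14 (Y/E), 15 (M/E), 17 (M/C), 21 (Q/A), 40 (I/R).
p = 9/42 = 0.214286.
d = −ln(1 − 0.214286) = −ln(0.785714) = 0.2412.

0.2412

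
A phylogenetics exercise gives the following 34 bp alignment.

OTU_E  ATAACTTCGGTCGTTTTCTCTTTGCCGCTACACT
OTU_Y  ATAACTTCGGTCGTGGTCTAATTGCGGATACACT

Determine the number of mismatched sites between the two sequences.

Mismatches occur at site 15 (T/G), site 16 (T/G), site 20 (C/A), site 21 (T/A), site 26 (C/G), site 28 (C/A).
That gives 6 mismatches out of 34 aligned sites, so the Hamming distance is 6.

6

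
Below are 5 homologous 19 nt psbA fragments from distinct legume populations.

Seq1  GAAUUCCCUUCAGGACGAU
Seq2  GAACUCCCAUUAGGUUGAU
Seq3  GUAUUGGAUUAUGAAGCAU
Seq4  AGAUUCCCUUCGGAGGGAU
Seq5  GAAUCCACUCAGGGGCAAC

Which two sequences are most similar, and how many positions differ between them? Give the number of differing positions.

5

Pairwise Hamming distances:
  Seq1 vs Seq2: 5
  Seq1 vs Seq3: 9
  Seq1 vs Seq4: 6
  Seq1 vs Seq5: 8
  Seq2 vs Seq3: 12
  Seq2 vs Seq4: 9
  Seq2 vs Seq5: 11
  Seq3 vs Seq4: 9
  Seq3 vs Seq5: 12
  Seq4 vs Seq5: 10
The smallest is 5, between Seq1 and Seq2.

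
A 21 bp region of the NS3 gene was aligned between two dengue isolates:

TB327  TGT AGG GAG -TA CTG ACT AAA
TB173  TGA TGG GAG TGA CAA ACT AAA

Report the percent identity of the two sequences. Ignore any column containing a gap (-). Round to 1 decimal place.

75.0%

Excluding the 1 gap column leaves 20 comparable sites.
Differing sites — 3:T/A; 4:A/T; 11:T/G; 14:T/A; 15:G/A.
15 of the 20 comparable sites match, so the percent identity is 15/20 × 100 = 75.0%.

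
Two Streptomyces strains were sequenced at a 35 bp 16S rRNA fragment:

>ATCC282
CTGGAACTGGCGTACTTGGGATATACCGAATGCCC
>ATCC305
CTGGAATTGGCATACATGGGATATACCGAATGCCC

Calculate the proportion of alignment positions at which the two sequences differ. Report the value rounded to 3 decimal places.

0.086

The sequences differ at positions 7 (C/T), 12 (G/A), 16 (T/A).
There are 3 differences over 35 sites, so p = 3/35 = 0.086.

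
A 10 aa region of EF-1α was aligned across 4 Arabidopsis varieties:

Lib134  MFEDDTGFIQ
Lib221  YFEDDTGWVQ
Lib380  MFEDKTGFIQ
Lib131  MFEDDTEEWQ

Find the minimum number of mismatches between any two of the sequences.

1

Pairwise Hamming distances:
  Lib134 vs Lib221: 3
  Lib134 vs Lib380: 1
  Lib134 vs Lib131: 3
  Lib221 vs Lib380: 4
  Lib221 vs Lib131: 4
  Lib380 vs Lib131: 4
The smallest is 1, between Lib134 and Lib380.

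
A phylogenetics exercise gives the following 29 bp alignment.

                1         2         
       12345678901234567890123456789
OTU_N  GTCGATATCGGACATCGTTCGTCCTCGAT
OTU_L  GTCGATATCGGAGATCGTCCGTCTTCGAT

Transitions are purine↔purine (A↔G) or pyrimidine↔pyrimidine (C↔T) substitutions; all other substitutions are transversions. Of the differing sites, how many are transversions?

1

Differing sites — 13:C/G (Tv); 19:T/C (Ti); 24:C/T (Ti).
Of the 3 differences, 2 transitions and 1 transversion, so the answer is 1.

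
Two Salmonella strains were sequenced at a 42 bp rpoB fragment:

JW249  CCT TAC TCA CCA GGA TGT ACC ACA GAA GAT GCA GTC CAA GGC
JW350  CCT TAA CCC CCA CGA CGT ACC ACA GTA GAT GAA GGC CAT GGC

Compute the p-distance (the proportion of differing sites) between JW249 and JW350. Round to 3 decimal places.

Mismatches occur at site 6 (C/A), site 7 (T/C), site 9 (A/C), site 13 (G/C), site 16 (T/C), site 26 (A/T), site 32 (C/A), site 35 (T/G), site 39 (A/T).
There are 9 differences over 42 sites, so p = 9/42 = 0.214.

0.214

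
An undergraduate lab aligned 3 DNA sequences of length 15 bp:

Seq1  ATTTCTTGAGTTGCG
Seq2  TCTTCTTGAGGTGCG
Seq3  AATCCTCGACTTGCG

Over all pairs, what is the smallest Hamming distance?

Pairwise Hamming distances:
  Seq1 vs Seq2: 3
  Seq1 vs Seq3: 4
  Seq2 vs Seq3: 6
The smallest is 3, between Seq1 and Seq2.

3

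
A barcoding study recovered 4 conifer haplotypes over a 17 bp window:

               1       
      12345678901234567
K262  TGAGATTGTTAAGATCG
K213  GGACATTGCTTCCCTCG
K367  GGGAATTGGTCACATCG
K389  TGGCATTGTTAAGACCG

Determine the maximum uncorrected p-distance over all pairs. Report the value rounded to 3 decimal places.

Pairwise Hamming distances:
  K262 vs K213: 7
  K262 vs K367: 6
  K262 vs K389: 3
  K213 vs K367: 6
  K213 vs K389: 8
  K367 vs K389: 6
The largest is 8 mismatches, between K213 and K389; p = 8/17 = 0.471.

0.471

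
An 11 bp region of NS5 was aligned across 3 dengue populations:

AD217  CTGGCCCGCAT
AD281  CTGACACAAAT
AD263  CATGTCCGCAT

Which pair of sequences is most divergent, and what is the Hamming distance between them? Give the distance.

Pairwise Hamming distances:
  AD217 vs AD281: 4
  AD217 vs AD263: 3
  AD281 vs AD263: 7
The largest is 7, between AD281 and AD263.

7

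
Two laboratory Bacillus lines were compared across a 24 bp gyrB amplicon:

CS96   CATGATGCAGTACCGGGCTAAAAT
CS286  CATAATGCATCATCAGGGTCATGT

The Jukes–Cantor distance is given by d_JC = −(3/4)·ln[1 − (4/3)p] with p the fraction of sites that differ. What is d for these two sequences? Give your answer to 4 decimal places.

The sequences differ at positions 4 (G/A), 10 (G/T), 11 (T/C), 13 (C/T), 15 (G/A), 18 (C/G), 20 (A/C), 22 (A/T), 23 (A/G).
p = 9/24 = 0.375000.
d = −0.75 · ln(1 − (4/3)·0.375000) = −0.75 · ln(0.500000) = −0.75 · (-0.693147) = 0.5199.

0.5199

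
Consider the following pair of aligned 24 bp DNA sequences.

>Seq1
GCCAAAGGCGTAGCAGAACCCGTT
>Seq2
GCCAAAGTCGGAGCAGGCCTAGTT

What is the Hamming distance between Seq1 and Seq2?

6

Differing sites — 8:G/T; 11:T/G; 17:A/G; 18:A/C; 20:C/T; 21:C/A.
That gives 6 mismatches out of 24 aligned sites, so the Hamming distance is 6.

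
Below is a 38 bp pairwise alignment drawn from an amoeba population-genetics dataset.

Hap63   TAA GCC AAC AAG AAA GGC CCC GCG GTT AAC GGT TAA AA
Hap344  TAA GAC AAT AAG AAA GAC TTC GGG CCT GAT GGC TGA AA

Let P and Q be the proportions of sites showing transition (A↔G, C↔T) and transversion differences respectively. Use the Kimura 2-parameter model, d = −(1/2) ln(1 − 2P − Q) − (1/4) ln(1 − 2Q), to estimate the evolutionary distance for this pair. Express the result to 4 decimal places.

0.4451

Mismatches occur at site 5 (C/A, transversion), site 9 (C/T, transition), site 17 (G/A, transition), site 19 (C/T, transition), site 20 (C/T, transition), site 23 (C/G, transversion), site 25 (G/C, transversion), site 26 (T/C, transition), site 28 (A/G, transition), site 30 (C/T, transition), site 33 (T/C, transition), site 35 (A/G, transition).
Of the 12 differences, 9 transitions and 3 transversions over 38 sites: P = 9/38 = 0.236842, Q = 3/38 = 0.078947.
d = −0.5·ln(0.447369) − 0.25·ln(0.842106) = −0.5·(-0.804372) − 0.25·(-0.171849) = 0.4451.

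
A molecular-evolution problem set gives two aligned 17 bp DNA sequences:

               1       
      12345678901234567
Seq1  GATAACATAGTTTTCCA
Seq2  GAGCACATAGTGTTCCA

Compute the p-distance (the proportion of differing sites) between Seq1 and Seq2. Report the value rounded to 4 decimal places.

0.1765

The sequences differ at positions 3 (T/G), 4 (A/C), 12 (T/G).
There are 3 differences over 17 sites, so p = 3/17 = 0.1765.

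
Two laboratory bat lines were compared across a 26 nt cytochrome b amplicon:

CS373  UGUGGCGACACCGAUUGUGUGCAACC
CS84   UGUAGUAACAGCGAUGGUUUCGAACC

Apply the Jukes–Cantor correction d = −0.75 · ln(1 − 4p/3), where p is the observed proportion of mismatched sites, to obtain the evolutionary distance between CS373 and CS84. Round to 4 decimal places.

Differing sites — 4:G/A; 6:C/U; 7:G/A; 11:C/G; 16:U/G; 19:G/U; 21:G/C; 22:C/G.
p = 8/26 = 0.307692.
d = −0.75 · ln(1 − (4/3)·0.307692) = −0.75 · ln(0.589744) = −0.75 · (-0.528067) = 0.3961.

0.3961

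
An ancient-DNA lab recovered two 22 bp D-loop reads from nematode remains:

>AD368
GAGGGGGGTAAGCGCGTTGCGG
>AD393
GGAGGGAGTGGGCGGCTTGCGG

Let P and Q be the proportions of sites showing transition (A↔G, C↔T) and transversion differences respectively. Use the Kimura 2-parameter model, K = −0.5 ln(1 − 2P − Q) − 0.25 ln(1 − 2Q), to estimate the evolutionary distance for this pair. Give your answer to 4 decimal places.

0.4444

The sequences differ at positions 2 (A/G, transition), 3 (G/A, transition), 7 (G/A, transition), 10 (A/G, transition), 11 (A/G, transition), 15 (C/G, transversion), 16 (G/C, transversion).
Of the 7 differences, 5 transitions and 2 transversions over 22 sites: P = 5/22 = 0.227273, Q = 2/22 = 0.090909.
d = −0.5·ln(0.454545) − 0.25·ln(0.818182) = −0.5·(-0.788458) − 0.25·(-0.200670) = 0.4444.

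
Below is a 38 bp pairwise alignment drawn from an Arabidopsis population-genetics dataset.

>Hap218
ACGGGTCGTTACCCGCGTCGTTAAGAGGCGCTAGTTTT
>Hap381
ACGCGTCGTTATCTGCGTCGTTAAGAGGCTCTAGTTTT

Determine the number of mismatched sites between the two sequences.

The sequences differ at positions 4 (G/C), 12 (C/T), 14 (C/T), 30 (G/T).
That gives 4 mismatches out of 38 aligned sites, so the Hamming distance is 4.

4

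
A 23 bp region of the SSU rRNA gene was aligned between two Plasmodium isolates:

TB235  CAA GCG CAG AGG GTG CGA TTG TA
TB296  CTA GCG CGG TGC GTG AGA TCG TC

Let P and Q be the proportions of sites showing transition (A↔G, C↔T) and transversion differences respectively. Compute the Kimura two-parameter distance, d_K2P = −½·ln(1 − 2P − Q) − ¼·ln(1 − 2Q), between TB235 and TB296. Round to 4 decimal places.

0.3909

The sequences differ at positions 2 (A/T, transversion), 8 (A/G, transition), 10 (A/T, transversion), 12 (G/C, transversion), 16 (C/A, transversion), 20 (T/C, transition), 23 (A/C, transversion).
Of the 7 differences, 2 transitions and 5 transversions over 23 sites: P = 2/23 = 0.086957, Q = 5/23 = 0.217391.
d = −0.5·ln(0.608695) − 0.25·ln(0.565218) = −0.5·(-0.496438) − 0.25·(-0.570544) = 0.3909.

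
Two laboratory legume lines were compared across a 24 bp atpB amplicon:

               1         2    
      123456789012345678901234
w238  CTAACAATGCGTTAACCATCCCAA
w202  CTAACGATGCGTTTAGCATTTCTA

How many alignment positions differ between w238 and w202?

Mismatches occur at site 6 (A→G), site 14 (A→T), site 16 (C→G), site 20 (C→T), site 21 (C→T), site 23 (A→T).
That gives 6 mismatches out of 24 aligned sites, so the Hamming distance is 6.

6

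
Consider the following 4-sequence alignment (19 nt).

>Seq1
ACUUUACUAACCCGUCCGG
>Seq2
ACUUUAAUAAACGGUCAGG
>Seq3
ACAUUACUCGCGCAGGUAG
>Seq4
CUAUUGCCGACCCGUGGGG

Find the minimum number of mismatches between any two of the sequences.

Pairwise Hamming distances:
  Seq1 vs Seq2: 4
  Seq1 vs Seq3: 9
  Seq1 vs Seq4: 8
  Seq2 vs Seq3: 12
  Seq2 vs Seq4: 11
  Seq3 vs Seq4: 11
The smallest is 4, between Seq1 and Seq2.

4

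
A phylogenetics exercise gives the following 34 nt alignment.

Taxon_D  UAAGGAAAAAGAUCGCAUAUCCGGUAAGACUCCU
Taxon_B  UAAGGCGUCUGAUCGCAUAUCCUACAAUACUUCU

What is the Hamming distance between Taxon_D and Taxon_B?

10

Differing sites — 6:A/C; 7:A/G; 8:A/U; 9:A/C; 10:A/U; 23:G/U; 24:G/A; 25:U/C; 28:G/U; 32:C/U.
That gives 10 mismatches out of 34 aligned sites, so the Hamming distance is 10.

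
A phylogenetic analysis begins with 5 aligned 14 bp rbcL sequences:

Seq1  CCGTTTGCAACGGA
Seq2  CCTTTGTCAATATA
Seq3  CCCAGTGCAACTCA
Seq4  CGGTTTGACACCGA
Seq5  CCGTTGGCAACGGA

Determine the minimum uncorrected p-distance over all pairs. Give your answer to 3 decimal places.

Pairwise Hamming distances:
  Seq1 vs Seq2: 6
  Seq1 vs Seq3: 5
  Seq1 vs Seq4: 4
  Seq1 vs Seq5: 1
  Seq2 vs Seq3: 8
  Seq2 vs Seq4: 9
  Seq2 vs Seq5: 5
  Seq3 vs Seq4: 8
  Seq3 vs Seq5: 6
  Seq4 vs Seq5: 5
The smallest is 1 mismatch, between Seq1 and Seq5; p = 1/14 = 0.071.

0.071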